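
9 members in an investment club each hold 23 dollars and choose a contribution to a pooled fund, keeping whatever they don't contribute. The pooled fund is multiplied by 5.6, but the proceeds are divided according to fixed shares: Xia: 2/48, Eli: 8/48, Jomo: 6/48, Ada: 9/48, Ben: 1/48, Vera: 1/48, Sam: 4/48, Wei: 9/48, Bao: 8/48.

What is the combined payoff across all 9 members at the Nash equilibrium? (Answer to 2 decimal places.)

418.60 dollars

Each unit j contributes comes back to j as 5.6 × (j's share), so j prefers to contribute only if that share exceeds 1/5.6 = 0.1786; otherwise keeping the unit dominates.
Ada and Wei are above the threshold, contributing 23 each; the remaining 7 contribute 0. Total contributed: 46.
The pooled fund pays out 5.6 × 46 = 257.60 in total (split across the unequal shares, but the aggregate is all that matters for the group sum).
The 7 free-riders keep 23 each, adding 161. Group total = 161 + 257.60 = 418.60.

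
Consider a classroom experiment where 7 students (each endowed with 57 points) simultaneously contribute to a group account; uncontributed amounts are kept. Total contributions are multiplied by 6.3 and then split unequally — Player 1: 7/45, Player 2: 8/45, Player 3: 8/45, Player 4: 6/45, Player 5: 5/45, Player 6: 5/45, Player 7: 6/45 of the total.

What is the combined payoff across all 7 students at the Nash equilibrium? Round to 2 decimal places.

1003.20 points

Player j's private return per contributed unit is 6.3 × (j's share). Contributing is weakly dominant for j when that share is at least 1/6.3 = 0.1587, and contributing 0 is dominant otherwise.
Player 2 and Player 3 are above the threshold, contributing 57 each; the remaining 5 contribute 0. Total contributed: 114.
The group account pays out 6.3 × 114 = 718.20 in total (split across the unequal shares, but the aggregate is all that matters for the group sum).
The 5 free-riders keep 57 each, adding 285. Group total = 285 + 718.20 = 1003.20.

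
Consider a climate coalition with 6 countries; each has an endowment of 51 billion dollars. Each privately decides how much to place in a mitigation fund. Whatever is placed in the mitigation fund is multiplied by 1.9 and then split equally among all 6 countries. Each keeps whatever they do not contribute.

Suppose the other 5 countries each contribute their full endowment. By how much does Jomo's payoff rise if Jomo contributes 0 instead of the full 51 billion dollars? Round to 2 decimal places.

34.85 billion dollars

Switching from a contribution of 51 to 0 lets Jomo keep an extra 51 billion dollars, but lowers the mitigation fund by 51, which costs Jomo their own share of that drop: 1.9/6 × 51 = 16.15.
Net gain = 51 − 16.15 = 34.85. The private return per contributed unit (0.3167) is below 1, so free-riding is indeed the best response regardless of what the others do.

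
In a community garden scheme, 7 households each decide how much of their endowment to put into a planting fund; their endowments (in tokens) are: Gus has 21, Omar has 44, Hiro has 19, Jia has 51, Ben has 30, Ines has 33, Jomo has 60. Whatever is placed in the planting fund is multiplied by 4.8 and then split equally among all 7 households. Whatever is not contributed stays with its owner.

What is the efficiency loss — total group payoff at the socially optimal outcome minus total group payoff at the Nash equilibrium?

980.40 tokens

The private return per contributed unit is 4.8/7 = 0.6857 < 1 for every player regardless of endowment, so the Nash equilibrium is zero contribution and the group total is Σ E_j = 21 + 44 + 19 + 51 + 30 + 33 + 60 = 258.
Each contributed unit returns 4.800 to the group, so the social optimum is full contribution by everyone: group total = 4.800 × 258 = 1238.40.
Efficiency loss = (4.800 − 1) × 258 = 980.40.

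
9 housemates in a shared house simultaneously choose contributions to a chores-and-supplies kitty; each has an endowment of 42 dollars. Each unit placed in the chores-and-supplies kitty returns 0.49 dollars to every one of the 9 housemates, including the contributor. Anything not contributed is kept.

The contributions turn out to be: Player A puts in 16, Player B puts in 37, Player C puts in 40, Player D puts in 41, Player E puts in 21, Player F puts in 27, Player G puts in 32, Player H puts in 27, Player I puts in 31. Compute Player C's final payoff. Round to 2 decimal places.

135.28 dollars

Total contributed: 16 + 37 + 40 + 41 + 21 + 27 + 32 + 27 + 31 = 272.
Each receives 0.49 × 272 = 133.28 from the chores-and-supplies kitty.
Player C keeps 42 − 40 = 2, so Player C's payoff is 2 + 133.28 = 135.28.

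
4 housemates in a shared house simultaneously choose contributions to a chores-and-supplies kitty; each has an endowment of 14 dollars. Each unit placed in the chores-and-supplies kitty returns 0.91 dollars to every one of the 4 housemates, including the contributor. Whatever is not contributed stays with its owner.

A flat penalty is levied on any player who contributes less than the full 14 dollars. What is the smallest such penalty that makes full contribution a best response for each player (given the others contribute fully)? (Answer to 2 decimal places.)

1.26 dollars

Given the others contribute fully, the best deviation is to contribute 0 (any partial contribution still incurs the fine and gives up units whose private return 0.91 is below 1).
Deviating from 14 to 0 saves 14 dollars but forfeits the deviator's share of the drop in the chores-and-supplies kitty: 0.91 × 14 = 12.74.
So the deviation gain is 14 − 12.74 = 1.26, and the fine must be at least 1.26 dollars to wipe it out.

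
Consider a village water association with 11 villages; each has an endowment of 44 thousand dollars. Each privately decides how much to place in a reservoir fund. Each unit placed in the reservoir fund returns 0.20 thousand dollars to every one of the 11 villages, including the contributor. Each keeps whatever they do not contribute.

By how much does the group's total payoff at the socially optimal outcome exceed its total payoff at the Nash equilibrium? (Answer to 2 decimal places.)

580.80 thousand dollars

The private return per contributed unit is 0.20 < 1, so contributing 0 is dominant for every player. At the Nash equilibrium everyone keeps their 44, and the group total is 11 × 44 = 484.
Each contributed unit returns 2.200 to the group as a whole (0.20 to each of 11 players), which exceeds 1, so the social optimum is full contribution: group total = 2.200 × 484 = 1064.80.
Efficiency loss = 1064.80 − 484 = 580.80.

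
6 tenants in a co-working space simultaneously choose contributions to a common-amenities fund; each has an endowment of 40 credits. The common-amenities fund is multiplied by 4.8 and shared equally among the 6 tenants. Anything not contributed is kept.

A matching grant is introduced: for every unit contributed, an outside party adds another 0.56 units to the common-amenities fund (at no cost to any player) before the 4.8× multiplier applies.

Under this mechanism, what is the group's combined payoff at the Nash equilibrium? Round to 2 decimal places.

Under the mechanism each unit contributed yields 4.8 × 1.56 / 6 = 1.2480 back to its contributor per unit of net cost, which exceeds 1, making full contribution the dominant choice for everyone.
At the Nash equilibrium everyone contributes 40. Group total payoff = 4.8 × 1.56 × 240 = 1797.12.

1797.12 credits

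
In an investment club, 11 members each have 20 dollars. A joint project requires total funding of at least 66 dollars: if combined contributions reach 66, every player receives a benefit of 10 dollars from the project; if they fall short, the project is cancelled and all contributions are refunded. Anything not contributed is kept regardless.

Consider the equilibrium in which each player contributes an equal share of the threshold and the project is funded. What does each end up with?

Equal share of the threshold: 66/11 = 6.
At this profile no one gains by cutting their contribution: any cut drops the total below 66, the project is cancelled, contributions are refunded, and the deviator ends with 20, which is less than 20 − 6 + 10 = 24. Contributing more than 6 just wastes the excess. So contributing exactly 6 is a best response.
Each player's payoff: 20 − 6 + 10 = 24.

24 dollars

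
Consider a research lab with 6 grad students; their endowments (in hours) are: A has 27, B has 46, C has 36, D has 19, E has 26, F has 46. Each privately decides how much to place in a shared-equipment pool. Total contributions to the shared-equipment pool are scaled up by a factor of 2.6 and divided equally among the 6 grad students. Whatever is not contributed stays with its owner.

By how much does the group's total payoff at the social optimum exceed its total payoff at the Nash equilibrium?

320.00 hours

The private return per contributed unit is 2.6/6 = 0.4333 < 1 for every player regardless of endowment, so the Nash equilibrium is zero contribution and the group total is Σ E_j = 27 + 46 + 36 + 19 + 26 + 46 = 200.
Each contributed unit returns 2.600 to the group, so the social optimum is full contribution by everyone: group total = 2.600 × 200 = 520.00.
Efficiency loss = (2.600 − 1) × 200 = 320.00.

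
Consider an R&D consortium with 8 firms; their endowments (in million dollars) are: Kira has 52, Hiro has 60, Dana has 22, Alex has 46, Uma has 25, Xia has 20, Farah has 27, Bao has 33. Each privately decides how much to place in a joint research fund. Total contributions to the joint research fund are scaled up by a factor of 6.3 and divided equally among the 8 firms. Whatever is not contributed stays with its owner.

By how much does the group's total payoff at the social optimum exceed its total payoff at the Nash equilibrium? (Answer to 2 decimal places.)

The private return per contributed unit is 6.3/8 = 0.7875 < 1 for every player regardless of endowment, so the Nash equilibrium is zero contribution and the group total is Σ E_j = 52 + 60 + 22 + 46 + 25 + 20 + 27 + 33 = 285.
Each contributed unit returns 6.300 to the group, so the social optimum is full contribution by everyone: group total = 6.300 × 285 = 1795.50.
Efficiency loss = (6.300 − 1) × 285 = 1510.50.

1510.50 million dollars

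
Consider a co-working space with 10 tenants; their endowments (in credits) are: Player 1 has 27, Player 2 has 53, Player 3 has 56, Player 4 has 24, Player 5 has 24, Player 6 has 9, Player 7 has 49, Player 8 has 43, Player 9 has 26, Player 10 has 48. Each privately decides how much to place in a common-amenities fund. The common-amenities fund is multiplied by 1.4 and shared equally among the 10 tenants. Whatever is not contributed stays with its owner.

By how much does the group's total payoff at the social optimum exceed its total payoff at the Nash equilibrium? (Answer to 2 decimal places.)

The private return per contributed unit is 1.4/10 = 0.1400 < 1 for every player regardless of endowment, so the Nash equilibrium is zero contribution and the group total is Σ E_j = 27 + 53 + 56 + 24 + 24 + 9 + 49 + 43 + 26 + 48 = 359.
Each contributed unit returns 1.400 to the group, so the social optimum is full contribution by everyone: group total = 1.400 × 359 = 502.60.
Efficiency loss = (1.400 − 1) × 359 = 143.60.

143.60 credits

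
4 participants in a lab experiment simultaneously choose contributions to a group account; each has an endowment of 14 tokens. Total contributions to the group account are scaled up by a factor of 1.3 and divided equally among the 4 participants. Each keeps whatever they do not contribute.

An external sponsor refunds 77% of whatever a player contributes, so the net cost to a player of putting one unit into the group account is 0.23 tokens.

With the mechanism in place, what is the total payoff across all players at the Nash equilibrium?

115.92 tokens

The effective private return per unit is now (1.3/4) / 0.23 = 1.4130 > 1, so every player's dominant strategy flips to full contribution.
At the Nash equilibrium everyone contributes 14. Group total payoff = 4 × (14 × 0.77 + 1.3 × 14) = 115.92.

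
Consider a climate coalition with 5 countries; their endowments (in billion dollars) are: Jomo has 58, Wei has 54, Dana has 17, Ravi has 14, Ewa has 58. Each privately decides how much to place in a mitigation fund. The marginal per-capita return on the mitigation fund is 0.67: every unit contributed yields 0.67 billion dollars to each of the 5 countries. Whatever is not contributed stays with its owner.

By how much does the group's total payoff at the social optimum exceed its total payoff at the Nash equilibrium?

472.35 billion dollars

The private return per contributed unit is 0.67 < 1 for everyone, so the Nash equilibrium is zero contribution and the group total is Σ E_j = 58 + 54 + 17 + 14 + 58 = 201.
Each contributed unit returns 3.350 to the group, so the social optimum is full contribution by everyone: group total = 3.350 × 201 = 673.35.
Efficiency loss = (3.350 − 1) × 201 = 472.35.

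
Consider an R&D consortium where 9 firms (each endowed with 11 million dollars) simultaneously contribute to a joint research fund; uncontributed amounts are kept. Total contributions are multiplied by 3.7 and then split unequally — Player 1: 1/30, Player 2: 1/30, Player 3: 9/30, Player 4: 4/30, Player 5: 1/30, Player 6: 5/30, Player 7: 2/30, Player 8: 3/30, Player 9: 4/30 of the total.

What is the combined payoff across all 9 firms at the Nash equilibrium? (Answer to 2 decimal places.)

128.70 million dollars

Each unit j contributes comes back to j as 3.7 × (j's share), so j prefers to contribute only if that share exceeds 1/3.7 = 0.2703; otherwise keeping the unit dominates.
The only share above 0.2703 is Player 3's 9/30, contributing 11; the remaining 8 contribute 0. Total contributed: 11.
The joint research fund pays out 3.7 × 11 = 40.70 in total (split across the unequal shares, but the aggregate is all that matters for the group sum).
The 8 free-riders keep 11 each, adding 88. Group total = 88 + 40.70 = 128.70.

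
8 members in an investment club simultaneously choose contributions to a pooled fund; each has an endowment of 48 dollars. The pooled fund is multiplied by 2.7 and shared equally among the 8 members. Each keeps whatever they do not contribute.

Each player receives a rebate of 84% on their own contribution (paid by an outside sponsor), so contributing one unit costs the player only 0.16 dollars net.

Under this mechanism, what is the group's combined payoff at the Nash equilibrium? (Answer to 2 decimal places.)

The effective private return per unit is now (2.7/8) / 0.16 = 2.1094 > 1, so every player's dominant strategy flips to full contribution.
At the Nash equilibrium everyone contributes 48. Group total payoff = 8 × (48 × 0.84 + 2.7 × 48) = 1359.36.

1359.36 dollars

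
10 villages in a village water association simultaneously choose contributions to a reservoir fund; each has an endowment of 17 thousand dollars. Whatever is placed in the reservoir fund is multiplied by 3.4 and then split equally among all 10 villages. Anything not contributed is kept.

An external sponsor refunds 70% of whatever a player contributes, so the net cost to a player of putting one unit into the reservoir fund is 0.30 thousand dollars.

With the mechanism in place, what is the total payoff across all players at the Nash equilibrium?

697.00 thousand dollars

The effective private return per unit is now (3.4/10) / 0.30 = 1.1333 > 1, so every player's dominant strategy flips to full contribution.
So the Nash equilibrium is full contribution by all 10; the group earns 10 × (17 × 0.70 + 3.4 × 17) = 697.00.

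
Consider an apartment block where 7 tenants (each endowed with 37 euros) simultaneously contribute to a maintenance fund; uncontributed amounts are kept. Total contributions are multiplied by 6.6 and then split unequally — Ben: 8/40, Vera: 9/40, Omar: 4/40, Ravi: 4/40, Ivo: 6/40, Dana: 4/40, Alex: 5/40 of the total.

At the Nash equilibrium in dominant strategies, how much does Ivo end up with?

Each unit j contributes comes back to j as 6.6 × (j's share), so j prefers to contribute only if that share exceeds 1/6.6 = 0.1515; otherwise keeping the unit dominates.
The shares above 0.1515 belong to Ben and Vera, contributing 37 each; the remaining 5 contribute 0. Total contributed: 74.
Ivo keeps 37 and receives 6.6 × 74 × 6/40 = 73.26 from the maintenance fund, for a payoff of 110.26.

110.26 euros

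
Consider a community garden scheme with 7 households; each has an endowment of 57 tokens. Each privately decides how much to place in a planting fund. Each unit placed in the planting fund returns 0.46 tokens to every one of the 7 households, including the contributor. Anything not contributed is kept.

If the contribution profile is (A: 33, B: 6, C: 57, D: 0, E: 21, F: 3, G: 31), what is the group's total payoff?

Total contributed: 33 + 6 + 57 + 0 + 21 + 3 + 31 = 151; total kept: 7 × 57 − 151 = 248.
The planting fund pays out 0.46 × 7 × 151 = 486.22 in aggregate.
Group total = 248 + 486.22 = 734.22.

734.22 tokens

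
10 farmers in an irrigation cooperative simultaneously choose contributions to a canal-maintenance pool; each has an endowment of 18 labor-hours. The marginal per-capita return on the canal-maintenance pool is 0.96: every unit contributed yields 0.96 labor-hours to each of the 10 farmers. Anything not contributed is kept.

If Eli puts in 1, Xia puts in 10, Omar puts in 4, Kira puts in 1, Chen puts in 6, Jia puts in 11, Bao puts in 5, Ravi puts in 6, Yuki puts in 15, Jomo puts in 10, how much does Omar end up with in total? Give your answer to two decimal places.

Total contributed: 1 + 10 + 4 + 1 + 6 + 11 + 5 + 6 + 15 + 10 = 69.
Each receives 0.96 × 69 = 66.24 from the canal-maintenance pool.
Omar keeps 18 − 4 = 14, so Omar's payoff is 14 + 66.24 = 80.24.

80.24 labor-hours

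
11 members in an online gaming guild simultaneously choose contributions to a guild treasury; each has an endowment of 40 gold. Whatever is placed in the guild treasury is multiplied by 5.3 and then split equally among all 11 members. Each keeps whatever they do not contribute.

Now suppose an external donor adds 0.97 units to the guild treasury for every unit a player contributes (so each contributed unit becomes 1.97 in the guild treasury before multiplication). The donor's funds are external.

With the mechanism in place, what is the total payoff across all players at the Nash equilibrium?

With the mechanism, a contributed unit returns 5.3 × 1.97 / 11 = 0.9492 per unit of net cost — still below 1 — so contributing 0 remains dominant for every player.
Everyone keeps their endowment and the group total is 11 × 40 = 440.

440.00 gold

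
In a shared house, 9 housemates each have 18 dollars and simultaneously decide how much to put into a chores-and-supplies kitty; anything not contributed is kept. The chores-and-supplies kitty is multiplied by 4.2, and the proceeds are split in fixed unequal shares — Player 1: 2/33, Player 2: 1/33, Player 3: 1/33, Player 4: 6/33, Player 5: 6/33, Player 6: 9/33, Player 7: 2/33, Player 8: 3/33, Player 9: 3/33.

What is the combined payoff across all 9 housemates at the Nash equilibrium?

Player j's private return per contributed unit is 4.2 × (j's share). Contributing is weakly dominant for j when that share is at least 1/4.2 = 0.2381, and contributing 0 is dominant otherwise.
The only share above 0.2381 is Player 6's 9/33, contributing 18; the remaining 8 contribute 0. Total contributed: 18.
The chores-and-supplies kitty pays out 4.2 × 18 = 75.60 in total (split across the unequal shares, but the aggregate is all that matters for the group sum).
The 8 free-riders keep 18 each, adding 144. Group total = 144 + 75.60 = 219.60.

219.60 dollars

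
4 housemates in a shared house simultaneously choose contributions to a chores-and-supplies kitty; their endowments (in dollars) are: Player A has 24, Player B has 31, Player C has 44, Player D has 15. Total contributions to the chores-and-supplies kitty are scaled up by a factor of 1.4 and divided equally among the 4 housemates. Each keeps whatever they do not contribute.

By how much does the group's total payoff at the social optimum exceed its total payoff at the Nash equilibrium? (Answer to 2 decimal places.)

The private return per contributed unit is 1.4/4 = 0.3500 < 1 for every player regardless of endowment, so the Nash equilibrium is zero contribution and the group total is Σ E_j = 24 + 31 + 44 + 15 = 114.
Each contributed unit returns 1.400 to the group, so the social optimum is full contribution by everyone: group total = 1.400 × 114 = 159.60.
Efficiency loss = (1.400 − 1) × 114 = 45.60.

45.60 dollars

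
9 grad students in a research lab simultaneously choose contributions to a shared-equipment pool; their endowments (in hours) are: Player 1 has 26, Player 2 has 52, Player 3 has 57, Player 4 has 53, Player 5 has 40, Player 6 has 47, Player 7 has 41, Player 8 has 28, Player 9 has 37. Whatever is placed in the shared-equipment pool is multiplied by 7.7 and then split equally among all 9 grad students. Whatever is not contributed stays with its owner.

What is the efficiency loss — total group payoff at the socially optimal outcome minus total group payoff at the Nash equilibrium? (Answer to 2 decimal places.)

2552.70 hours

The private return per contributed unit is 7.7/9 = 0.8556 < 1 for every player regardless of endowment, so the Nash equilibrium is zero contribution and the group total is Σ E_j = 26 + 52 + 57 + 53 + 40 + 47 + 41 + 28 + 37 = 381.
Each contributed unit returns 7.700 to the group, so the social optimum is full contribution by everyone: group total = 7.700 × 381 = 2933.70.
Efficiency loss = (7.700 − 1) × 381 = 2552.70.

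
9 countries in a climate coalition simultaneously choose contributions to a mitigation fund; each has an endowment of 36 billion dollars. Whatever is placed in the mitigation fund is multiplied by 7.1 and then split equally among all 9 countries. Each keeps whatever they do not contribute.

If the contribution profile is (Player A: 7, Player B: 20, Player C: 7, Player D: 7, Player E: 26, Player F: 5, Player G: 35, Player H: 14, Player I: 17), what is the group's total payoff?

Total contributed: 7 + 20 + 7 + 7 + 26 + 5 + 35 + 14 + 17 = 138; total kept: 9 × 36 − 138 = 186.
The mitigation fund pays out 7.1 × 138 = 979.80 in aggregate.
Group total = 186 + 979.80 = 1165.80.

1165.80 billion dollars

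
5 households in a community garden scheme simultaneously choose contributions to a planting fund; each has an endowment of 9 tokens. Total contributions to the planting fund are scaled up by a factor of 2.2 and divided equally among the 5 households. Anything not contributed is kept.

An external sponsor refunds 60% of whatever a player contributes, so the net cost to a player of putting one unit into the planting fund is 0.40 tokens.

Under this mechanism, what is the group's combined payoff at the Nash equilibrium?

126.00 tokens

The effective private return per unit is now (2.2/5) / 0.40 = 1.1000 > 1, so every player's dominant strategy flips to full contribution.
At the Nash equilibrium everyone contributes 9. Group total payoff = 5 × (9 × 0.60 + 2.2 × 9) = 126.00.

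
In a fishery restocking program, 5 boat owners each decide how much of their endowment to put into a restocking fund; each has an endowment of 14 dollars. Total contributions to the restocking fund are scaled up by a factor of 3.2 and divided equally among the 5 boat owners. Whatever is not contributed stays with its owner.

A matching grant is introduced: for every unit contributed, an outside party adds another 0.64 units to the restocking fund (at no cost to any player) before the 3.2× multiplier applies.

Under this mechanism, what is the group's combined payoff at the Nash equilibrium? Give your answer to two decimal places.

367.36 dollars

With the mechanism, a contributed unit returns 3.2 × 1.64 / 5 = 1.0496 per unit of net cost to the contributor — now above 1 — so contributing fully is weakly dominant for every player.
So the Nash equilibrium is full contribution by all 5; the group earns 3.2 × 1.64 × 70 = 367.36.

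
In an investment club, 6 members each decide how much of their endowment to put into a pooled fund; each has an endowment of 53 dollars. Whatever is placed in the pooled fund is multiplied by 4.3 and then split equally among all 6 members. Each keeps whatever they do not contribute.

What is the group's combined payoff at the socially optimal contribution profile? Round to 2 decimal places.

1367.40 dollars

Each contributed unit returns 4.300 to the group as a whole (0.7167 to each of 6 players), which exceeds 1, so the social optimum is full contribution: group total = 4.300 × 318 = 1367.40.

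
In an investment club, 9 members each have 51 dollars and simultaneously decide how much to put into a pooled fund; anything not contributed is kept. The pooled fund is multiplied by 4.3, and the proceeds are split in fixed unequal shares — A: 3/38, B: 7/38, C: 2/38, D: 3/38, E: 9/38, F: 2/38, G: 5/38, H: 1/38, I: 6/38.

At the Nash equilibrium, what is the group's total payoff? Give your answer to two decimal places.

A player with share s gets back 4.3·s per unit contributed, so full contribution is dominant for anyone with s > 1/4.3 = 0.2326 and zero contribution is dominant for anyone below.
The only share above 0.2326 is E's 9/38, contributing 51; the remaining 8 contribute 0. Total contributed: 51.
The pooled fund pays out 4.3 × 51 = 219.30 in total (split across the unequal shares, but the aggregate is all that matters for the group sum).
The 8 free-riders keep 51 each, adding 408. Group total = 408 + 219.30 = 627.30.

627.30 dollars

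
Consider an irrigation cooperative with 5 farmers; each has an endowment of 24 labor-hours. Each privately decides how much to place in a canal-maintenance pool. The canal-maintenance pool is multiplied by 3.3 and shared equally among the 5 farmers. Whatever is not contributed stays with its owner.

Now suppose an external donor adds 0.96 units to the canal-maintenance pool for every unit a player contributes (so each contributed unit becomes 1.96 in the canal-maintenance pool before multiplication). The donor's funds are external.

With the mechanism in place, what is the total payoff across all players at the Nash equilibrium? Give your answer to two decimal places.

The effective private return per unit is now 3.3 × 1.96 / 5 = 1.2936 > 1, so every player's dominant strategy flips to full contribution.
At the Nash equilibrium everyone contributes 24. Group total payoff = 3.3 × 1.96 × 120 = 776.16.

776.16 labor-hours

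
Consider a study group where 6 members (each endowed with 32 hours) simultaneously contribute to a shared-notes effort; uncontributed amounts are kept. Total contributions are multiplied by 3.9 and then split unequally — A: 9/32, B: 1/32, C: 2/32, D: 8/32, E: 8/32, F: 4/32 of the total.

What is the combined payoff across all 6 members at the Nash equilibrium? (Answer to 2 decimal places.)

284.80 hours

Player j's private return per contributed unit is 3.9 × (j's share). Contributing is weakly dominant for j when that share is at least 1/3.9 = 0.2564, and contributing 0 is dominant otherwise.
Only A (9/32) clears that bar, contributing 32; the remaining 5 contribute 0. Total contributed: 32.
The shared-notes effort pays out 3.9 × 32 = 124.80 in total (split across the unequal shares, but the aggregate is all that matters for the group sum).
The 5 free-riders keep 32 each, adding 160. Group total = 160 + 124.80 = 284.80.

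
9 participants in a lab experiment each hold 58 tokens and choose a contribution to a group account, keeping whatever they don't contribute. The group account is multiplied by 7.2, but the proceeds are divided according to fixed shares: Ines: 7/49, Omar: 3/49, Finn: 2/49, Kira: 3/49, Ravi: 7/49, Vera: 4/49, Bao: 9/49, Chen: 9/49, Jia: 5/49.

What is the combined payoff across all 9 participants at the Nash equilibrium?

1960.40 tokens

For player j, contributing a unit is worthwhile iff 7.2 × (j's share) ≥ 1, i.e. iff j's share is at least 0.1389.
Ines, Ravi, Bao and Chen clear that bar, contributing 58 each; the remaining 5 contribute 0. Total contributed: 232.
The group account pays out 7.2 × 232 = 1670.40 in total (split across the unequal shares, but the aggregate is all that matters for the group sum).
The 5 free-riders keep 58 each, adding 290. Group total = 290 + 1670.40 = 1960.40.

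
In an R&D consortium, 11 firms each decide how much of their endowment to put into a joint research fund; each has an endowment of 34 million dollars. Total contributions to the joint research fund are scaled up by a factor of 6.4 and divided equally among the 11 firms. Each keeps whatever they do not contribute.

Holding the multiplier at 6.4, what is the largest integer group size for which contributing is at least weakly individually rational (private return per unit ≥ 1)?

6

Private return per unit is 6.4/(group size), which is ≥ 1 whenever the group size is ≤ 6.4.
The largest such integer is 6.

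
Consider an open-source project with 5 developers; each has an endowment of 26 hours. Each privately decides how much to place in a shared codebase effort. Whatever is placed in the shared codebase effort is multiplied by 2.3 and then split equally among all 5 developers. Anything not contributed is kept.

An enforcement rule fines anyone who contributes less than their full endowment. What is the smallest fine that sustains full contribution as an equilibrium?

Given the others contribute fully, the best deviation is to contribute 0 (any partial contribution still incurs the fine and gives up units whose private return 0.4600 is below 1).
Deviating from 26 to 0 saves 26 hours but forfeits the deviator's share of the drop in the shared codebase effort: 2.3/5 × 26 = 11.96.
So the deviation gain is 26 − 11.96 = 14.04, and the fine must be at least 14.04 hours to wipe it out.

14.04 hours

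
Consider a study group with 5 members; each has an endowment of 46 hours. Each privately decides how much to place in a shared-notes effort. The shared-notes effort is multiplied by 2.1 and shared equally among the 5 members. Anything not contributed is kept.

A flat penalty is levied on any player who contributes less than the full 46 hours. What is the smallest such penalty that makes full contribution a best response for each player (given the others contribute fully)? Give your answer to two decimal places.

26.68 hours

Given the others contribute fully, the best deviation is to contribute 0 (any partial contribution still incurs the fine and gives up units whose private return 0.4200 is below 1).
Deviating from 46 to 0 saves 46 hours but forfeits the deviator's share of the drop in the shared-notes effort: 2.1/5 × 46 = 19.32.
So the deviation gain is 46 − 19.32 = 26.68, and the fine must be at least 26.68 hours to wipe it out.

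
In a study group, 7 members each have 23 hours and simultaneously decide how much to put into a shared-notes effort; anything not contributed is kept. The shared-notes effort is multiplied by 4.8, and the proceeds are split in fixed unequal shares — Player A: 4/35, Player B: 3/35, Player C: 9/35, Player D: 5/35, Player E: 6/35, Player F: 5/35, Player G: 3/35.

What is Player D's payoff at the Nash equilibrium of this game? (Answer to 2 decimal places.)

38.77 hours

Each unit j contributes comes back to j as 4.8 × (j's share), so j prefers to contribute only if that share exceeds 1/4.8 = 0.2083; otherwise keeping the unit dominates.
The only share above 0.2083 is Player C's 9/35, contributing 23; the remaining 6 contribute 0. Total contributed: 23.
Player D keeps 23 and receives 4.8 × 23 × 5/35 = 15.77 from the shared-notes effort, for a payoff of 38.77.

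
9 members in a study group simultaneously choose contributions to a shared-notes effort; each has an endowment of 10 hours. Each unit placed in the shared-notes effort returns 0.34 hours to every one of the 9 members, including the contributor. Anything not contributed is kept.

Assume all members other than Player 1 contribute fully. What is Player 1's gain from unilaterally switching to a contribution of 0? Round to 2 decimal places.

6.60 hours

Switching from a contribution of 10 to 0 lets Player 1 keep an extra 10 hours, but lowers the shared-notes effort by 10, which costs Player 1 their own share of that drop: 0.34 × 10 = 3.40.
Net gain = 10 − 3.40 = 6.60. The private return per contributed unit (0.34) is below 1, so free-riding is indeed the best response regardless of what the others do.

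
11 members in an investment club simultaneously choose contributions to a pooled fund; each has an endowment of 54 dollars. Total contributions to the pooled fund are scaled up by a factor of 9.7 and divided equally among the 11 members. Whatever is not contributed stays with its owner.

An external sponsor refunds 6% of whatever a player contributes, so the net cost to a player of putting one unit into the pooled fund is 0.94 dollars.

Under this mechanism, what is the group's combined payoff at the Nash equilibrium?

The effective private return is (9.7/11) / 0.94 = 0.9381, which is still under 1, so the mechanism doesn't change anyone's dominant strategy: zero contribution.
At the Nash equilibrium no one contributes; group total payoff = 11 × 54 = 594.

594.00 dollars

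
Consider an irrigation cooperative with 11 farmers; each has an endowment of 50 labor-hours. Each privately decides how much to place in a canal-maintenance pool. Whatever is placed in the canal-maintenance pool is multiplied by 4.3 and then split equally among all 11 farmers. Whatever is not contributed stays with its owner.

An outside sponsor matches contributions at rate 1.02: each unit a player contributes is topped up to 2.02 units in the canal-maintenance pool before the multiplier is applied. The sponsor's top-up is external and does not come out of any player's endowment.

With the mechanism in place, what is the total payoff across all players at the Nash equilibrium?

With the mechanism, a contributed unit returns 4.3 × 2.02 / 11 = 0.7896 per unit of net cost — still below 1 — so contributing 0 remains dominant for every player.
Everyone keeps their endowment and the group total is 11 × 50 = 550.

550.00 labor-hours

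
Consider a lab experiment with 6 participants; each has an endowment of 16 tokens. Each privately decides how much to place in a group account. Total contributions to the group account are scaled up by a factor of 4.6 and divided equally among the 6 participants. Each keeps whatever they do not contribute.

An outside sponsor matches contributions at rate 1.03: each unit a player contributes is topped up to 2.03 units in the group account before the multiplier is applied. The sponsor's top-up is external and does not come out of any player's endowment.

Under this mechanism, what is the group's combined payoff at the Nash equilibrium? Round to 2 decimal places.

Under the mechanism each unit contributed yields 4.6 × 2.03 / 6 = 1.5563 back to its contributor per unit of net cost, which exceeds 1, making full contribution the dominant choice for everyone.
So the Nash equilibrium is full contribution by all 6; the group earns 4.6 × 2.03 × 96 = 896.45.

896.45 tokens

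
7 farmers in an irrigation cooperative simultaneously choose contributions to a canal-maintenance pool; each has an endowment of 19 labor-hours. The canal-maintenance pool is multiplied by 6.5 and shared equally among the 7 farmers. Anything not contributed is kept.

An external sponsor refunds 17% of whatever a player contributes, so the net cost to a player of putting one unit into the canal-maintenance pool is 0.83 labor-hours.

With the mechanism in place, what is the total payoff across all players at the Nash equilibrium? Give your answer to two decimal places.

Under the mechanism each unit contributed yields (6.5/7) / 0.83 = 1.1188 back to its contributor per unit of net cost, which exceeds 1, making full contribution the dominant choice for everyone.
So the Nash equilibrium is full contribution by all 7; the group earns 7 × (19 × 0.17 + 6.5 × 19) = 887.11.

887.11 labor-hours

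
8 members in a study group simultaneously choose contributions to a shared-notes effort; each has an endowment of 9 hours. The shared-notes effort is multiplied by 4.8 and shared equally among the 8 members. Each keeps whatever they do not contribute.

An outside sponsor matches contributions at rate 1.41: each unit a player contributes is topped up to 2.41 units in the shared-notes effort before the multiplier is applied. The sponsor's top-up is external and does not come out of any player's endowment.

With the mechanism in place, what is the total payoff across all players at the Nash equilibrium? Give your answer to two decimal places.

832.90 hours

The effective private return per unit is now 4.8 × 2.41 / 8 = 1.4460 > 1, so every player's dominant strategy flips to full contribution.
So the Nash equilibrium is full contribution by all 8; the group earns 4.8 × 2.41 × 72 = 832.90.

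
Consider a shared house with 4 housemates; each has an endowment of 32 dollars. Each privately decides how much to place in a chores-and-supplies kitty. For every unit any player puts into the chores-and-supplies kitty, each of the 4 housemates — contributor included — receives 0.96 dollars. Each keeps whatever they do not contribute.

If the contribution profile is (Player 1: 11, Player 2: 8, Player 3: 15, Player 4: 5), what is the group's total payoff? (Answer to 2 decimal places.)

238.76 dollars

Total contributed: 11 + 8 + 15 + 5 = 39; total kept: 4 × 32 − 39 = 89.
The chores-and-supplies kitty pays out 0.96 × 4 × 39 = 149.76 in aggregate.
Group total = 89 + 149.76 = 238.76.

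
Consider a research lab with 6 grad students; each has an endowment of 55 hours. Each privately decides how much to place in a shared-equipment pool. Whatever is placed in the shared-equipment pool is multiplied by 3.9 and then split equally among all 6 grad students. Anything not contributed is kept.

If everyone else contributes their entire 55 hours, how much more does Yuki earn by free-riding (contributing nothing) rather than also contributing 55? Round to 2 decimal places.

19.25 hours

Switching from a contribution of 55 to 0 lets Yuki keep an extra 55 hours, but lowers the shared-equipment pool by 55, which costs Yuki their own share of that drop: 3.9/6 × 55 = 35.75.
Net gain = 55 − 35.75 = 19.25. The private return per contributed unit (0.6500) is below 1, so free-riding is indeed the best response regardless of what the others do.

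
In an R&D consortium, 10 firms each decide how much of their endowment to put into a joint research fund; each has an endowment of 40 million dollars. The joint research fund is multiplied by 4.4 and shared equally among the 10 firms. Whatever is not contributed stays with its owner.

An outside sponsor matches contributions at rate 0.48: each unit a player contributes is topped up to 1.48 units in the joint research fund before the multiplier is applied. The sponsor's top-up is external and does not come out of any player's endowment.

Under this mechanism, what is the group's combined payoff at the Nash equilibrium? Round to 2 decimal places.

400.00 million dollars

Even with the mechanism, each unit contributed returns only 4.4 × 1.48 / 10 = 0.6512 per unit of net cost, so contributing nothing is still dominant.
Everyone keeps their endowment and the group total is 10 × 40 = 400.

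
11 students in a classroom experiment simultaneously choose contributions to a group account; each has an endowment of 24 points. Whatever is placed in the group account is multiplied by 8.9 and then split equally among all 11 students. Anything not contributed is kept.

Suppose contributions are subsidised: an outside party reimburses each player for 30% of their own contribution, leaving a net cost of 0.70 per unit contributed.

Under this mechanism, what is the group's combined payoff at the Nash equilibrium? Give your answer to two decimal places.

Under the mechanism each unit contributed yields (8.9/11) / 0.70 = 1.1558 back to its contributor per unit of net cost, which exceeds 1, making full contribution the dominant choice for everyone.
At the Nash equilibrium everyone contributes 24. Group total payoff = 11 × (24 × 0.30 + 8.9 × 24) = 2428.80.

2428.80 points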